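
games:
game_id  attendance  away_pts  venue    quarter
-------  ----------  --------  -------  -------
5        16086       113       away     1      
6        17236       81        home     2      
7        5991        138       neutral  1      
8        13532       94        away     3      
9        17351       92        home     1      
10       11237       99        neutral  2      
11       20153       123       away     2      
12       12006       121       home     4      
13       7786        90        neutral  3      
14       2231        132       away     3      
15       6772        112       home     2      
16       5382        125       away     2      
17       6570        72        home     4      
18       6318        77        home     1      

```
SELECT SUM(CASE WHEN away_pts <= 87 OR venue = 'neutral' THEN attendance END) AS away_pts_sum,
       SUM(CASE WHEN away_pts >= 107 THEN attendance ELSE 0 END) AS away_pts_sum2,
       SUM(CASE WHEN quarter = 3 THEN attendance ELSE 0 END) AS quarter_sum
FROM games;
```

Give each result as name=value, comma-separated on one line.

away_pts_sum=55138, away_pts_sum2=68621, quarter_sum=23549

[away_pts_sum: away_pts <= 87 OR venue = 'neutral']
game_id=5: ✗
game_id=6: ✓ → 17236
game_id=7: ✓ → 5991
game_id=8: ✗
game_id=9: ✗
game_id=10: ✓ → 11237
game_id=11: ✗
game_id=12: ✗
game_id=13: ✓ → 7786
game_id=14: ✗
game_id=15: ✗
game_id=16: ✗
game_id=17: ✓ → 6570
game_id=18: ✓ → 6318
away_pts_sum = 17236 + 5991 + 11237 + 7786 + 6570 + 6318 = 55138
—
[away_pts_sum2: away_pts >= 107]
game_id=5: ✓ → 16086
game_id=6: ✗
game_id=7: ✓ → 5991
game_id=8: ✗
game_id=9: ✗
game_id=10: ✗
game_id=11: ✓ → 20153
game_id=12: ✓ → 12006
game_id=13: ✗
game_id=14: ✓ → 2231
game_id=15: ✓ → 6772
game_id=16: ✓ → 5382
game_id=17: ✗
game_id=18: ✗
away_pts_sum2 = 16086 + 5991 + 20153 + 12006 + 2231 + 6772 + 5382 = 68621
—
[quarter_sum: quarter = 3]
game_id=5: ✗
game_id=6: ✗
game_id=7: ✗
game_id=8: ✓ → 13532
game_id=9: ✗
game_id=10: ✗
game_id=11: ✗
game_id=12: ✗
game_id=13: ✓ → 7786
game_id=14: ✓ → 2231
game_id=15: ✗
game_id=16: ✗
game_id=17: ✗
game_id=18: ✗
quarter_sum = 13532 + 7786 + 2231 = 23549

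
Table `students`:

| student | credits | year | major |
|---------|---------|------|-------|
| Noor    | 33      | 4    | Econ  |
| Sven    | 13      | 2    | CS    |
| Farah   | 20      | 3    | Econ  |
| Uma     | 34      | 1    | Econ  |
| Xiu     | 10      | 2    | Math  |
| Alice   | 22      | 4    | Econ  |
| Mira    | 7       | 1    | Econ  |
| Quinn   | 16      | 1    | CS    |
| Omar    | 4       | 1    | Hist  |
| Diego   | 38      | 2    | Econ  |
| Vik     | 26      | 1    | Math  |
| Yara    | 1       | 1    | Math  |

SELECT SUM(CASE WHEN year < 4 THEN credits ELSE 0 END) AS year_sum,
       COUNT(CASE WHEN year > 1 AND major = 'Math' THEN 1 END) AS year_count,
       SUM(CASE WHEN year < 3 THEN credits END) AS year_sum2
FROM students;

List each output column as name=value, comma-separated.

year_sum=169, year_count=1, year_sum2=149

[year_sum: year < 4]
student=Noor: ✗
student=Sven: ✓ → 13
student=Farah: ✓ → 20
student=Uma: ✓ → 34
student=Xiu: ✓ → 10
student=Alice: ✗
student=Mira: ✓ → 7
student=Quinn: ✓ → 16
student=Omar: ✓ → 4
student=Diego: ✓ → 38
student=Vik: ✓ → 26
student=Yara: ✓ → 1
year_sum = 13 + 20 + 34 + 10 + 7 + 16 + 4 + 38 + 26 + 1 = 169
—
[year_count: year > 1 AND major = 'Math']
student=Noor: ✗
student=Sven: ✗
student=Farah: ✗
student=Uma: ✗
student=Xiu: ✓ → 1
student=Alice: ✗
student=Mira: ✗
student=Quinn: ✗
student=Omar: ✗
student=Diego: ✗
student=Vik: ✗
student=Yara: ✗
year_count = COUNT(1) = 1
—
[year_sum2: year < 3]
student=Noor: ✗
student=Sven: ✓ → 13
student=Farah: ✗
student=Uma: ✓ → 34
student=Xiu: ✓ → 10
student=Alice: ✗
student=Mira: ✓ → 7
student=Quinn: ✓ → 16
student=Omar: ✓ → 4
student=Diego: ✓ → 38
student=Vik: ✓ → 26
student=Yara: ✓ → 1
year_sum2 = 13 + 34 + 10 + 7 + 16 + 4 + 38 + 26 + 1 = 149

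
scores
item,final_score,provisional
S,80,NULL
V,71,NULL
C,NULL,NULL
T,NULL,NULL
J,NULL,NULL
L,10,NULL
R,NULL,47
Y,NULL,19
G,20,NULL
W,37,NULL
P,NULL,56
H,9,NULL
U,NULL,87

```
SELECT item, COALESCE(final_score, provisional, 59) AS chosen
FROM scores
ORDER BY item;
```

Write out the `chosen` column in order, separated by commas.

59, 20, 9, 59, 10, 56, 47, 80, 59, 87, 71, 37, 19

item=C: final_score=NULL, provisional=NULL, → literal 59 → 59
item=G: final_score=20 → 20
item=H: final_score=9 → 9
item=J: final_score=NULL, provisional=NULL, → literal 59 → 59
item=L: final_score=10 → 10
item=P: final_score=NULL, provisional=56 → 56
item=R: final_score=NULL, provisional=47 → 47
item=S: final_score=80 → 80
item=T: final_score=NULL, provisional=NULL, → literal 59 → 59
item=U: final_score=NULL, provisional=87 → 87
item=V: final_score=71 → 71
item=W: final_score=37 → 37
item=Y: final_score=NULL, provisional=19 → 19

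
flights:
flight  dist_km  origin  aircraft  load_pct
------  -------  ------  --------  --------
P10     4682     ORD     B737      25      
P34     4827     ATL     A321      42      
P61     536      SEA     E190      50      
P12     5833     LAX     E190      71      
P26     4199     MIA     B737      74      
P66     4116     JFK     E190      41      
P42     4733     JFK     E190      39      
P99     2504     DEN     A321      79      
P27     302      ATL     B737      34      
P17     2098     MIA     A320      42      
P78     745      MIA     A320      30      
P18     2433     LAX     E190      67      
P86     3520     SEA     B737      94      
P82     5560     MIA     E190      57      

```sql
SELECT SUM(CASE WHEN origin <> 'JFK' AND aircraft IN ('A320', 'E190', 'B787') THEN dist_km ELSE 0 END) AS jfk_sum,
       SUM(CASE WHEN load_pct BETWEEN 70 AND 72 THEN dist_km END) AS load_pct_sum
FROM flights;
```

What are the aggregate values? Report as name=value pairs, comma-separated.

jfk_sum=17205, load_pct_sum=5833

[jfk_sum: origin <> 'JFK' AND aircraft IN ('A320', 'E190', 'B787')]
flight=P10: ✗
flight=P34: ✗
flight=P61: ✓ → 536
flight=P12: ✓ → 5833
flight=P26: ✗
flight=P66: ✗
flight=P42: ✗
flight=P99: ✗
flight=P27: ✗
flight=P17: ✓ → 2098
flight=P78: ✓ → 745
flight=P18: ✓ → 2433
flight=P86: ✗
flight=P82: ✓ → 5560
jfk_sum = 536 + 5833 + 2098 + 745 + 2433 + 5560 = 17205
—
[load_pct_sum: load_pct BETWEEN 70 AND 72]
flight=P10: ✗
flight=P34: ✗
flight=P61: ✗
flight=P12: ✓ → 5833
flight=P26: ✗
flight=P66: ✗
flight=P42: ✗
flight=P99: ✗
flight=P27: ✗
flight=P17: ✗
flight=P78: ✗
flight=P18: ✗
flight=P86: ✗
flight=P82: ✗
load_pct_sum = 5833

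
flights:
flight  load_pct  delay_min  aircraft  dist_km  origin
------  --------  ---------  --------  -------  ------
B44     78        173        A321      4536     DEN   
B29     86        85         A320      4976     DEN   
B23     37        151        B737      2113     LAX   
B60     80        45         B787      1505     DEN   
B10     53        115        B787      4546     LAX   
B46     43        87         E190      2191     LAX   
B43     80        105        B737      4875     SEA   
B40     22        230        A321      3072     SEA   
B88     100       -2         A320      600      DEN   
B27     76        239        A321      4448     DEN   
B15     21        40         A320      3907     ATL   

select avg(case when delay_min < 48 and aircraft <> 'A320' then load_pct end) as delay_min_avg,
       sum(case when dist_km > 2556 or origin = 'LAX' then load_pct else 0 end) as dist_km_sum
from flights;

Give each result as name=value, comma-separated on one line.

delay_min_avg=80, dist_km_sum=496

[delay_min_avg: delay_min < 48 and aircraft <> 'A320']
flight=B44: ✗
flight=B29: ✗
flight=B23: ✗
flight=B60: ✓ → 80
flight=B10: ✗
flight=B46: ✗
flight=B43: ✗
flight=B40: ✗
flight=B88: ✗
flight=B27: ✗
flight=B15: ✗
delay_min_avg = 80
—
[dist_km_sum: dist_km > 2556 or origin = 'LAX']
flight=B44: ✓ → 78
flight=B29: ✓ → 86
flight=B23: ✓ → 37
flight=B60: ✗
flight=B10: ✓ → 53
flight=B46: ✓ → 43
flight=B43: ✓ → 80
flight=B40: ✓ → 22
flight=B88: ✗
flight=B27: ✓ → 76
flight=B15: ✓ → 21
dist_km_sum = 78 + 86 + 37 + 53 + 43 + 80 + 22 + 76 + 21 = 496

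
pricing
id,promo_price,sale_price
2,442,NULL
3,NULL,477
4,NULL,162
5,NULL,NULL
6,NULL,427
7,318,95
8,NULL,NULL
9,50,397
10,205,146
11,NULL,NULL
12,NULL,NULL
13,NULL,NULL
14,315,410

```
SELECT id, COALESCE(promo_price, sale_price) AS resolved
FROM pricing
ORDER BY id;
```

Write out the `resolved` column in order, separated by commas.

id=2: promo_price=442 → 442
id=3: promo_price=NULL, sale_price=477 → 477
id=4: promo_price=NULL, sale_price=162 → 162
id=5: promo_price=NULL, sale_price=NULL (all NULL) → NULL
id=6: promo_price=NULL, sale_price=427 → 427
id=7: promo_price=318 → 318
id=8: promo_price=NULL, sale_price=NULL (all NULL) → NULL
id=9: promo_price=50 → 50
id=10: promo_price=205 → 205
id=11: promo_price=NULL, sale_price=NULL (all NULL) → NULL
id=12: promo_price=NULL, sale_price=NULL (all NULL) → NULL
id=13: promo_price=NULL, sale_price=NULL (all NULL) → NULL
id=14: promo_price=315 → 315

442, 477, 162, NULL, 427, 318, NULL, 50, 205, NULL, NULL, NULL, 315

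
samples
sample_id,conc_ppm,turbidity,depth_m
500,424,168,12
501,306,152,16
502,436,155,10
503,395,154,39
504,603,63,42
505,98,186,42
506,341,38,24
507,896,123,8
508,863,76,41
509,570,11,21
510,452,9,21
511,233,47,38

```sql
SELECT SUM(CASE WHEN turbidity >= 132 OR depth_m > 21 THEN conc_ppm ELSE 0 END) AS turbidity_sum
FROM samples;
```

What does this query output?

3699

sample_id=500: ✓ → 424
sample_id=501: ✓ → 306
sample_id=502: ✓ → 436
sample_id=503: ✓ → 395
sample_id=504: ✓ → 603
sample_id=505: ✓ → 98
sample_id=506: ✓ → 341
sample_id=507: ✗
sample_id=508: ✓ → 863
sample_id=509: ✗
sample_id=510: ✗
sample_id=511: ✓ → 233
turbidity_sum = 424 + 306 + 436 + 395 + 603 + 98 + 341 + 863 + 233 = 3699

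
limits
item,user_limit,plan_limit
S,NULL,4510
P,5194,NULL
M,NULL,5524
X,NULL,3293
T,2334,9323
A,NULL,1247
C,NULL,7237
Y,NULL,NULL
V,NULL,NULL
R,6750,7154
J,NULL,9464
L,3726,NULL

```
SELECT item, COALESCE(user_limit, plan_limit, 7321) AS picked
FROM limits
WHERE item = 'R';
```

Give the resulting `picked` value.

item = R: user_limit=6750, plan_limit=7154.
user_limit=6750 → 6750

6750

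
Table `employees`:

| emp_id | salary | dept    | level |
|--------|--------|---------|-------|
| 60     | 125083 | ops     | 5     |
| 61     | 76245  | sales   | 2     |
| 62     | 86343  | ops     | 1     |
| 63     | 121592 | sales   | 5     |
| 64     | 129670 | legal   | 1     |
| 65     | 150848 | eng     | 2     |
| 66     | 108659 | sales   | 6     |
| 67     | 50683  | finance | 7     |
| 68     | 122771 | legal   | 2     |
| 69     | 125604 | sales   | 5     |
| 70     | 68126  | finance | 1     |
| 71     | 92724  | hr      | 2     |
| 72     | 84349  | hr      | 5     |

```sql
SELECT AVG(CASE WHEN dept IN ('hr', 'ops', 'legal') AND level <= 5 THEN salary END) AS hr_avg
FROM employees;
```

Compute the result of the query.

106823.3333333333

emp_id=60: ✓ → 125083
emp_id=61: ✗
emp_id=62: ✓ → 86343
emp_id=63: ✗
emp_id=64: ✓ → 129670
emp_id=65: ✗
emp_id=66: ✗
emp_id=67: ✗
emp_id=68: ✓ → 122771
emp_id=69: ✗
emp_id=70: ✗
emp_id=71: ✓ → 92724
emp_id=72: ✓ → 84349
hr_avg = (125083 + 86343 + 129670 + 122771 + 92724 + 84349) / 6 = 106823.3333333333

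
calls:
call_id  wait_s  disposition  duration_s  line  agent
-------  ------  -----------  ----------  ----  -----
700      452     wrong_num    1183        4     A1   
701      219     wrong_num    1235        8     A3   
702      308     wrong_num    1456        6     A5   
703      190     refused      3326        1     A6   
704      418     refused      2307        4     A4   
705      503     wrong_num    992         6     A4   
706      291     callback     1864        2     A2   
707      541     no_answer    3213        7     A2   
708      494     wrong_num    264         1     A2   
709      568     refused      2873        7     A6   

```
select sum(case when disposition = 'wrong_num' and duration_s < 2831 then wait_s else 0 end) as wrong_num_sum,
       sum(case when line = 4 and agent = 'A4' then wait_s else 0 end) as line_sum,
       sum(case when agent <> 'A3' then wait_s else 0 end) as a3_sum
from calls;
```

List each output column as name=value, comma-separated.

wrong_num_sum=1976, line_sum=418, a3_sum=3765

[wrong_num_sum: disposition = 'wrong_num' and duration_s < 2831]
call_id=700: ✓ → 452
call_id=701: ✓ → 219
call_id=702: ✓ → 308
call_id=703: ✗
call_id=704: ✗
call_id=705: ✓ → 503
call_id=706: ✗
call_id=707: ✗
call_id=708: ✓ → 494
call_id=709: ✗
wrong_num_sum = 452 + 219 + 308 + 503 + 494 = 1976
—
[line_sum: line = 4 and agent = 'A4']
call_id=700: ✗
call_id=701: ✗
call_id=702: ✗
call_id=703: ✗
call_id=704: ✓ → 418
call_id=705: ✗
call_id=706: ✗
call_id=707: ✗
call_id=708: ✗
call_id=709: ✗
line_sum = 418
—
[a3_sum: agent <> 'A3']
call_id=700: ✓ → 452
call_id=701: ✗
call_id=702: ✓ → 308
call_id=703: ✓ → 190
call_id=704: ✓ → 418
call_id=705: ✓ → 503
call_id=706: ✓ → 291
call_id=707: ✓ → 541
call_id=708: ✓ → 494
call_id=709: ✓ → 568
a3_sum = 452 + 308 + 190 + 418 + 503 + 291 + 541 + 494 + 568 = 3765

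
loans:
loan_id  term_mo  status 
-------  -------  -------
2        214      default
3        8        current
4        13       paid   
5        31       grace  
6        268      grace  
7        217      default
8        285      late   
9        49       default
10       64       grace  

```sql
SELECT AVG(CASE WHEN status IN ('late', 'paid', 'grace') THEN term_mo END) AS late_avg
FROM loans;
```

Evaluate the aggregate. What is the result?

loan_id=2: ✗
loan_id=3: ✗
loan_id=4: ✓ → 13
loan_id=5: ✓ → 31
loan_id=6: ✓ → 268
loan_id=7: ✗
loan_id=8: ✓ → 285
loan_id=9: ✗
loan_id=10: ✓ → 64
late_avg = (13 + 31 + 268 + 285 + 64) / 5 = 132.2

132.2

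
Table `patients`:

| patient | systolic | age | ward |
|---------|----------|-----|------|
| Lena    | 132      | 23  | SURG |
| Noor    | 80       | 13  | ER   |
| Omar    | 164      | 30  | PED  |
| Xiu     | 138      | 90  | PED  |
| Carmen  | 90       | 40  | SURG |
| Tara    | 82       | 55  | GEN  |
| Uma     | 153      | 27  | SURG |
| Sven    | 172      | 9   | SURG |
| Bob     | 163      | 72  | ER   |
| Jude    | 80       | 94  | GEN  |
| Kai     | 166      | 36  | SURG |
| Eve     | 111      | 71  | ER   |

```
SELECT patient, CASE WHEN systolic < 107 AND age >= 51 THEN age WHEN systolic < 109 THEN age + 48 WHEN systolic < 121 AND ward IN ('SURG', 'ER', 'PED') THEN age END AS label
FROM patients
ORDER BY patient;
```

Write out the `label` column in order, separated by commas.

patient=Bob: (no match → NULL) → NULL
patient=Carmen: systolic < 109 → 88
patient=Eve: systolic < 121 AND ward IN ('SURG', 'ER', 'PED') → 71
patient=Jude: systolic < 107 AND age >= 51 → 94
patient=Kai: (no match → NULL) → NULL
patient=Lena: (no match → NULL) → NULL
patient=Noor: systolic < 109 → 61
patient=Omar: (no match → NULL) → NULL
patient=Sven: (no match → NULL) → NULL
patient=Tara: systolic < 107 AND age >= 51 → 55
patient=Uma: (no match → NULL) → NULL
patient=Xiu: (no match → NULL) → NULL

NULL, 88, 71, 94, NULL, NULL, 61, NULL, NULL, 55, NULL, NULL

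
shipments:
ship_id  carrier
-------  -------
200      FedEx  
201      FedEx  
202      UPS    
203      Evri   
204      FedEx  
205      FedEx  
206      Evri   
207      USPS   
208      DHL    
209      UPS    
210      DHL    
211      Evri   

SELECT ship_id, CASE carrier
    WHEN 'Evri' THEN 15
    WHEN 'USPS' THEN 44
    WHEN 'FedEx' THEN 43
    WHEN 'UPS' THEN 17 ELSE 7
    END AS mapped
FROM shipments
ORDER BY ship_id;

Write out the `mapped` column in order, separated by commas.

ship_id=200: carrier='FedEx' → 43
ship_id=201: carrier='FedEx' → 43
ship_id=202: carrier='UPS' → 17
ship_id=203: carrier='Evri' → 15
ship_id=204: carrier='FedEx' → 43
ship_id=205: carrier='FedEx' → 43
ship_id=206: carrier='Evri' → 15
ship_id=207: carrier='USPS' → 44
ship_id=208: ELSE → 7
ship_id=209: carrier='UPS' → 17
ship_id=210: ELSE → 7
ship_id=211: carrier='Evri' → 15

43, 43, 17, 15, 43, 43, 15, 44, 7, 17, 7, 15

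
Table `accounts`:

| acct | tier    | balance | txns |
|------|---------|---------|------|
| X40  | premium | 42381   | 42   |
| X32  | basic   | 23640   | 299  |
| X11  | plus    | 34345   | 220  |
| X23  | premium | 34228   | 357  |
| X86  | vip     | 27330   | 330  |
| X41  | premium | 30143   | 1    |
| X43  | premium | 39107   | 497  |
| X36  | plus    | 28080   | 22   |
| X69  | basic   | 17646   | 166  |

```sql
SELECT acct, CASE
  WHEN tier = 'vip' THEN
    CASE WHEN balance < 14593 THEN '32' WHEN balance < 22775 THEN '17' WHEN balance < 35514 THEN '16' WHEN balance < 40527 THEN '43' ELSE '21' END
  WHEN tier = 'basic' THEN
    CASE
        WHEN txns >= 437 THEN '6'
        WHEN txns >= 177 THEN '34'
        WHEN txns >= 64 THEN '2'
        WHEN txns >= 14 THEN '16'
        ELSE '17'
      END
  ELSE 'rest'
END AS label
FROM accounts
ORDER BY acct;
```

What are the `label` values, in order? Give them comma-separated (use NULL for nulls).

acct=X11: tier='plus' → outer ELSE → rest
acct=X23: tier='premium' → outer ELSE → rest
acct=X32: tier='basic' → inner[txns >= 177] → 34
acct=X36: tier='plus' → outer ELSE → rest
acct=X40: tier='premium' → outer ELSE → rest
acct=X41: tier='premium' → outer ELSE → rest
acct=X43: tier='premium' → outer ELSE → rest
acct=X69: tier='basic' → inner[txns >= 64] → 2
acct=X86: tier='vip' → inner[balance < 35514] → 16

rest, rest, 34, rest, rest, rest, rest, 2, 16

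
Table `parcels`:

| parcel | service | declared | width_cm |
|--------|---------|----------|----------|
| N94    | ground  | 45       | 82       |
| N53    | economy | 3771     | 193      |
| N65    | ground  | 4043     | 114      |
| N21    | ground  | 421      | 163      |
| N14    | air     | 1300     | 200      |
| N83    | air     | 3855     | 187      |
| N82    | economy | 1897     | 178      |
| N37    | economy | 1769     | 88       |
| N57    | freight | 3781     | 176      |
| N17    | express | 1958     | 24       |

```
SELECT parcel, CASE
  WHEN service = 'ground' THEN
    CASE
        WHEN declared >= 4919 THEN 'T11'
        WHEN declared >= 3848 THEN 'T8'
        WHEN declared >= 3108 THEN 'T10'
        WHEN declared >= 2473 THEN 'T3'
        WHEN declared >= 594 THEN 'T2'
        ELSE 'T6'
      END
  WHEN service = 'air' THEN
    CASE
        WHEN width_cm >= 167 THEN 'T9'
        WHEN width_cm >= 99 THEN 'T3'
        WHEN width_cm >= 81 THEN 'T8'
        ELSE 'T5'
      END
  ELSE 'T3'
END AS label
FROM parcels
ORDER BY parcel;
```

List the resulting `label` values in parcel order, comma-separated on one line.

parcel=N14: service='air' → inner[width_cm >= 167] → T9
parcel=N17: service='express' → outer ELSE → T3
parcel=N21: service='ground' → inner[ELSE] → T6
parcel=N37: service='economy' → outer ELSE → T3
parcel=N53: service='economy' → outer ELSE → T3
parcel=N57: service='freight' → outer ELSE → T3
parcel=N65: service='ground' → inner[declared >= 3848] → T8
parcel=N82: service='economy' → outer ELSE → T3
parcel=N83: service='air' → inner[width_cm >= 167] → T9
parcel=N94: service='ground' → inner[ELSE] → T6

T9, T3, T6, T3, T3, T3, T8, T3, T9, T6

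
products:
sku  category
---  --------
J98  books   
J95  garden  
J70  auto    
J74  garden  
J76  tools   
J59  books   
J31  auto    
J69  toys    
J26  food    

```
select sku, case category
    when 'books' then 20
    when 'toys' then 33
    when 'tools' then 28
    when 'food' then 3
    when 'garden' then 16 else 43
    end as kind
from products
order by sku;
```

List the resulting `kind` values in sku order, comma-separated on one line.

sku=J26: category='food' → 3
sku=J31: ELSE → 43
sku=J59: category='books' → 20
sku=J69: category='toys' → 33
sku=J70: ELSE → 43
sku=J74: category='garden' → 16
sku=J76: category='tools' → 28
sku=J95: category='garden' → 16
sku=J98: category='books' → 20

3, 43, 20, 33, 43, 16, 28, 16, 20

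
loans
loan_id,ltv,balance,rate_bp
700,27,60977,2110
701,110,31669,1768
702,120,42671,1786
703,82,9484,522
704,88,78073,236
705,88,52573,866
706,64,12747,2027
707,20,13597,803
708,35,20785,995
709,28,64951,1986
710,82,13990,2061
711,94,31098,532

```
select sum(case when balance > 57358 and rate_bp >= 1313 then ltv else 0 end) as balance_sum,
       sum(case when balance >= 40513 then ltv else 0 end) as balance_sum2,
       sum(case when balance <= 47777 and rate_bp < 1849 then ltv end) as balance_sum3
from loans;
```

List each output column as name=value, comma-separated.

balance_sum=55, balance_sum2=351, balance_sum3=461

[balance_sum: balance > 57358 and rate_bp >= 1313]
loan_id=700: ✓ → 27
loan_id=701: ✗
loan_id=702: ✗
loan_id=703: ✗
loan_id=704: ✗
loan_id=705: ✗
loan_id=706: ✗
loan_id=707: ✗
loan_id=708: ✗
loan_id=709: ✓ → 28
loan_id=710: ✗
loan_id=711: ✗
balance_sum = 27 + 28 = 55
—
[balance_sum2: balance >= 40513]
loan_id=700: ✓ → 27
loan_id=701: ✗
loan_id=702: ✓ → 120
loan_id=703: ✗
loan_id=704: ✓ → 88
loan_id=705: ✓ → 88
loan_id=706: ✗
loan_id=707: ✗
loan_id=708: ✗
loan_id=709: ✓ → 28
loan_id=710: ✗
loan_id=711: ✗
balance_sum2 = 27 + 120 + 88 + 88 + 28 = 351
—
[balance_sum3: balance <= 47777 and rate_bp < 1849]
loan_id=700: ✗
loan_id=701: ✓ → 110
loan_id=702: ✓ → 120
loan_id=703: ✓ → 82
loan_id=704: ✗
loan_id=705: ✗
loan_id=706: ✗
loan_id=707: ✓ → 20
loan_id=708: ✓ → 35
loan_id=709: ✗
loan_id=710: ✗
loan_id=711: ✓ → 94
balance_sum3 = 110 + 120 + 82 + 20 + 35 + 94 = 461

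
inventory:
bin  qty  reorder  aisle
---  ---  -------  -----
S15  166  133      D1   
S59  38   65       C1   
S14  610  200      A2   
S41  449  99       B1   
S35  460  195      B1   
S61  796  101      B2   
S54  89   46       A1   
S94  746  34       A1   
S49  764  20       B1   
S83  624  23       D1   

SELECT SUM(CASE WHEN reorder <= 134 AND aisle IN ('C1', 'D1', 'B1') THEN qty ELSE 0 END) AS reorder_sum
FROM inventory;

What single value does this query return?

bin=S15: ✓ → 166
bin=S59: ✓ → 38
bin=S14: ✗
bin=S41: ✓ → 449
bin=S35: ✗
bin=S61: ✗
bin=S54: ✗
bin=S94: ✗
bin=S49: ✓ → 764
bin=S83: ✓ → 624
reorder_sum = 166 + 38 + 449 + 764 + 624 = 2041

2041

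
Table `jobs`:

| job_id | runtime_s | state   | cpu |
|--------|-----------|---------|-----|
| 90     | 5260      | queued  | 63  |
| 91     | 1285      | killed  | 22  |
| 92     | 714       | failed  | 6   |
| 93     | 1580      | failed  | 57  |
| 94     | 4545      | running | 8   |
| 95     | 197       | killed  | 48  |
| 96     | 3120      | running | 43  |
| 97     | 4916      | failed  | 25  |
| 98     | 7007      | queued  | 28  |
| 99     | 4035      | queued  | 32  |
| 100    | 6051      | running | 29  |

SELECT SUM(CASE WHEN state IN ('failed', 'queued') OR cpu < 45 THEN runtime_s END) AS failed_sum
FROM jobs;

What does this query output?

job_id=90: ✓ → 5260
job_id=91: ✓ → 1285
job_id=92: ✓ → 714
job_id=93: ✓ → 1580
job_id=94: ✓ → 4545
job_id=95: ✗
job_id=96: ✓ → 3120
job_id=97: ✓ → 4916
job_id=98: ✓ → 7007
job_id=99: ✓ → 4035
job_id=100: ✓ → 6051
failed_sum = 5260 + 1285 + 714 + 1580 + 4545 + 3120 + 4916 + 7007 + 4035 + 6051 = 38513

38513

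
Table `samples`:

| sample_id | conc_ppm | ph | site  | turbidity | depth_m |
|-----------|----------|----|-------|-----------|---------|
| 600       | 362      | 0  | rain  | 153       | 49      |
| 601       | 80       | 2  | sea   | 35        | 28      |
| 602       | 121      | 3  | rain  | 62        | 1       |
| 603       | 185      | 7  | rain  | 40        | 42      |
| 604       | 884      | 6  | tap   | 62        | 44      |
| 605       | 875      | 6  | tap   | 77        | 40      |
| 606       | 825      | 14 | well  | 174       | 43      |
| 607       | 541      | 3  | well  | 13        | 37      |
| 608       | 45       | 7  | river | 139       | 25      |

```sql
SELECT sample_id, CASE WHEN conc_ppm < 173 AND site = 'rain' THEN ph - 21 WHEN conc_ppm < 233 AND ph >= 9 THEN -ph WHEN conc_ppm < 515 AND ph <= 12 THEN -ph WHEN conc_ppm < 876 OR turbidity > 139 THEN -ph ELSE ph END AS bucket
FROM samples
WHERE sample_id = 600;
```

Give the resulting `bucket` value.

sample_id = 600: conc_ppm=362, ph=0, site=rain, turbidity=153, depth_m=49.
conc_ppm < 173 AND site = 'rain' → false
conc_ppm < 233 AND ph >= 9 → false
conc_ppm < 515 AND ph <= 12 → true → 0

0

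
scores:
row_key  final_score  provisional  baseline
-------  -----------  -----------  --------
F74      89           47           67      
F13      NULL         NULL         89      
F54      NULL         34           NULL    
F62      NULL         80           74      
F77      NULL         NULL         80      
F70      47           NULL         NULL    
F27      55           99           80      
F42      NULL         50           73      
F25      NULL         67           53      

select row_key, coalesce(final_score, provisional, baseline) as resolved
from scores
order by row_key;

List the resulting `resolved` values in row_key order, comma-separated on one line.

row_key=F13: final_score=NULL, provisional=NULL, baseline=89 → 89
row_key=F25: final_score=NULL, provisional=67 → 67
row_key=F27: final_score=55 → 55
row_key=F42: final_score=NULL, provisional=50 → 50
row_key=F54: final_score=NULL, provisional=34 → 34
row_key=F62: final_score=NULL, provisional=80 → 80
row_key=F70: final_score=47 → 47
row_key=F74: final_score=89 → 89
row_key=F77: final_score=NULL, provisional=NULL, baseline=80 → 80

89, 67, 55, 50, 34, 80, 47, 89, 80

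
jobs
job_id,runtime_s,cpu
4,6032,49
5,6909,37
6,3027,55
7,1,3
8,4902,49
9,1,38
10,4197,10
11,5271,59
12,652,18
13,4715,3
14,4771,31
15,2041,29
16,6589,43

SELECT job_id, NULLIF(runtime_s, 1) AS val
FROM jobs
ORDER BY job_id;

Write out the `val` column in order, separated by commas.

6032, 6909, 3027, NULL, 4902, NULL, 4197, 5271, 652, 4715, 4771, 2041, 6589

job_id=4: runtime_s=6032 vs 1: differ → 6032
job_id=5: runtime_s=6909 vs 1: differ → 6909
job_id=6: runtime_s=3027 vs 1: differ → 3027
job_id=7: runtime_s=1 vs 1: equal → NULL
job_id=8: runtime_s=4902 vs 1: differ → 4902
job_id=9: runtime_s=1 vs 1: equal → NULL
job_id=10: runtime_s=4197 vs 1: differ → 4197
job_id=11: runtime_s=5271 vs 1: differ → 5271
job_id=12: runtime_s=652 vs 1: differ → 652
job_id=13: runtime_s=4715 vs 1: differ → 4715
job_id=14: runtime_s=4771 vs 1: differ → 4771
job_id=15: runtime_s=2041 vs 1: differ → 2041
job_id=16: runtime_s=6589 vs 1: differ → 6589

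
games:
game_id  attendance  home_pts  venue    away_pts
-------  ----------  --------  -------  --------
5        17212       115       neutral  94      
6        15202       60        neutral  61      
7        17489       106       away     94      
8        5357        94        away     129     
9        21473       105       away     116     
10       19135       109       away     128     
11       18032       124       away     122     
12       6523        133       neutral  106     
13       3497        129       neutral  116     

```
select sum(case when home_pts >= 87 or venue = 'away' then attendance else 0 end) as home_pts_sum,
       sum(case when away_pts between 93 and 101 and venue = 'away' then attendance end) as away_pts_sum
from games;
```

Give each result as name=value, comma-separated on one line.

home_pts_sum=108718, away_pts_sum=17489

[home_pts_sum: home_pts >= 87 or venue = 'away']
game_id=5: ✓ → 17212
game_id=6: ✗
game_id=7: ✓ → 17489
game_id=8: ✓ → 5357
game_id=9: ✓ → 21473
game_id=10: ✓ → 19135
game_id=11: ✓ → 18032
game_id=12: ✓ → 6523
game_id=13: ✓ → 3497
home_pts_sum = 17212 + 17489 + 5357 + 21473 + 19135 + 18032 + 6523 + 3497 = 108718
—
[away_pts_sum: away_pts between 93 and 101 and venue = 'away']
game_id=5: ✗
game_id=6: ✗
game_id=7: ✓ → 17489
game_id=8: ✗
game_id=9: ✗
game_id=10: ✗
game_id=11: ✗
game_id=12: ✗
game_id=13: ✗
away_pts_sum = 17489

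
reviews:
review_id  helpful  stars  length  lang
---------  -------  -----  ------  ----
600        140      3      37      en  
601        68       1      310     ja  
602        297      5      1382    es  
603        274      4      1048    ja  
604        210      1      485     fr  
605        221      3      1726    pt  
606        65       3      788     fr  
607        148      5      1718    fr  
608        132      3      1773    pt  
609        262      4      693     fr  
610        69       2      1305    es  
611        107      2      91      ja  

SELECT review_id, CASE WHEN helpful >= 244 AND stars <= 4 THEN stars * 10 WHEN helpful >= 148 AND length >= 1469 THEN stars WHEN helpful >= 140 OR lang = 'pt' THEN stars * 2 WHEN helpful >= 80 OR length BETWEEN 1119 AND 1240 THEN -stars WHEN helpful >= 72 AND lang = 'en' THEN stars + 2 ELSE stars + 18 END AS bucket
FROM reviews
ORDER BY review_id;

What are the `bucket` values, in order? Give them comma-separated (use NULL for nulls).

6, 19, 10, 40, 2, 3, 21, 5, 6, 40, 20, -2

review_id=600: helpful >= 140 OR lang = 'pt' → 6
review_id=601: ELSE → 19
review_id=602: helpful >= 140 OR lang = 'pt' → 10
review_id=603: helpful >= 244 AND stars <= 4 → 40
review_id=604: helpful >= 140 OR lang = 'pt' → 2
review_id=605: helpful >= 148 AND length >= 1469 → 3
review_id=606: ELSE → 21
review_id=607: helpful >= 148 AND length >= 1469 → 5
review_id=608: helpful >= 140 OR lang = 'pt' → 6
review_id=609: helpful >= 244 AND stars <= 4 → 40
review_id=610: ELSE → 20
review_id=611: helpful >= 80 OR length BETWEEN 1119 AND 1240 → -2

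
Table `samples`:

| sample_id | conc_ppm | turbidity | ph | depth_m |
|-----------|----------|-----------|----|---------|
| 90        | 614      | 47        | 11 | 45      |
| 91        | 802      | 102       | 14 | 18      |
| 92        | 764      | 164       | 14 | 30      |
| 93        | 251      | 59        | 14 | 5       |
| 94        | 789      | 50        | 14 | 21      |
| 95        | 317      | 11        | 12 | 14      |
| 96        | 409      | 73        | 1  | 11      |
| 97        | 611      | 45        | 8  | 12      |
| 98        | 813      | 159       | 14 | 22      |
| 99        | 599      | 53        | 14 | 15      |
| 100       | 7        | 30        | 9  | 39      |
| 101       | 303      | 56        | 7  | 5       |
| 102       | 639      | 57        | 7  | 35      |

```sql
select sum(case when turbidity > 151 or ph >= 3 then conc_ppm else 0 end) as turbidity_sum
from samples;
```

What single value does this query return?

sample_id=90: ✓ → 614
sample_id=91: ✓ → 802
sample_id=92: ✓ → 764
sample_id=93: ✓ → 251
sample_id=94: ✓ → 789
sample_id=95: ✓ → 317
sample_id=96: ✗
sample_id=97: ✓ → 611
sample_id=98: ✓ → 813
sample_id=99: ✓ → 599
sample_id=100: ✓ → 7
sample_id=101: ✓ → 303
sample_id=102: ✓ → 639
turbidity_sum = 614 + 802 + 764 + 251 + 789 + 317 + 611 + 813 + 599 + 7 + 303 + 639 = 6509

6509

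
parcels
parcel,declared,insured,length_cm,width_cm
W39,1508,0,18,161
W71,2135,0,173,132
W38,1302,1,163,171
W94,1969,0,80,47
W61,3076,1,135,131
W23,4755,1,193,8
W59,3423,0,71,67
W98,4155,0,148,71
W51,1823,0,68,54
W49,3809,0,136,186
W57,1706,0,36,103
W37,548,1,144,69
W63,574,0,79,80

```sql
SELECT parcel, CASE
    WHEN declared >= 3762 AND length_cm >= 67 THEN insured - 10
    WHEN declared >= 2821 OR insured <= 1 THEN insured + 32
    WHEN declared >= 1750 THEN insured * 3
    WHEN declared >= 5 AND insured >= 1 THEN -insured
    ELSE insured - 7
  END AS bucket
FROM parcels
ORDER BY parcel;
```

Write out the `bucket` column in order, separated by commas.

-9, 33, 33, 32, -10, 32, 32, 32, 33, 32, 32, 32, -10

parcel=W23: declared >= 3762 AND length_cm >= 67 → -9
parcel=W37: declared >= 2821 OR insured <= 1 → 33
parcel=W38: declared >= 2821 OR insured <= 1 → 33
parcel=W39: declared >= 2821 OR insured <= 1 → 32
parcel=W49: declared >= 3762 AND length_cm >= 67 → -10
parcel=W51: declared >= 2821 OR insured <= 1 → 32
parcel=W57: declared >= 2821 OR insured <= 1 → 32
parcel=W59: declared >= 2821 OR insured <= 1 → 32
parcel=W61: declared >= 2821 OR insured <= 1 → 33
parcel=W63: declared >= 2821 OR insured <= 1 → 32
parcel=W71: declared >= 2821 OR insured <= 1 → 32
parcel=W94: declared >= 2821 OR insured <= 1 → 32
parcel=W98: declared >= 3762 AND length_cm >= 67 → -10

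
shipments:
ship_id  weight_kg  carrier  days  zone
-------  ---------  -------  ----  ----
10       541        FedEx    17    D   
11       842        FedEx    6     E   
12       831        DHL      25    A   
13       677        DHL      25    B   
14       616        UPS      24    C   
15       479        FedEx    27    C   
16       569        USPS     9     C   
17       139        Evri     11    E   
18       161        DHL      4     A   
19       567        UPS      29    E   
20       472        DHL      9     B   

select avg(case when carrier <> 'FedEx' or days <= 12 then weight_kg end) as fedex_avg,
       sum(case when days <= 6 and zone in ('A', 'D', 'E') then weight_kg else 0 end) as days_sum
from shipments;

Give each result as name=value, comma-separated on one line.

[fedex_avg: carrier <> 'FedEx' or days <= 12]
ship_id=10: ✗
ship_id=11: ✓ → 842
ship_id=12: ✓ → 831
ship_id=13: ✓ → 677
ship_id=14: ✓ → 616
ship_id=15: ✗
ship_id=16: ✓ → 569
ship_id=17: ✓ → 139
ship_id=18: ✓ → 161
ship_id=19: ✓ → 567
ship_id=20: ✓ → 472
fedex_avg = (842 + 831 + 677 + 616 + 569 + 139 + 161 + 567 + 472) / 9 = 541.5555555556
—
[days_sum: days <= 6 and zone in ('A', 'D', 'E')]
ship_id=10: ✗
ship_id=11: ✓ → 842
ship_id=12: ✗
ship_id=13: ✗
ship_id=14: ✗
ship_id=15: ✗
ship_id=16: ✗
ship_id=17: ✗
ship_id=18: ✓ → 161
ship_id=19: ✗
ship_id=20: ✗
days_sum = 842 + 161 = 1003

fedex_avg=541.5555555556, days_sum=1003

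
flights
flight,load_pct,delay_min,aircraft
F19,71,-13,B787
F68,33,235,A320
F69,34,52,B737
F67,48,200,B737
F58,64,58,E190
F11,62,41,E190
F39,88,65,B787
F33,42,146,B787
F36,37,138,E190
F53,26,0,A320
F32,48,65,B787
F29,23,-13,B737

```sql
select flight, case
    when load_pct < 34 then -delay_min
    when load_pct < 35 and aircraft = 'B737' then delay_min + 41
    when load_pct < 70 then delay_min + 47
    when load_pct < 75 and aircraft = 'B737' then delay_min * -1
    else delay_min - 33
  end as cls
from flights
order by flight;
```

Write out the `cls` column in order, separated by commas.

flight=F11: load_pct < 70 → 88
flight=F19: ELSE → -46
flight=F29: load_pct < 34 → 13
flight=F32: load_pct < 70 → 112
flight=F33: load_pct < 70 → 193
flight=F36: load_pct < 70 → 185
flight=F39: ELSE → 32
flight=F53: load_pct < 34 → 0
flight=F58: load_pct < 70 → 105
flight=F67: load_pct < 70 → 247
flight=F68: load_pct < 34 → -235
flight=F69: load_pct < 35 and aircraft = 'B737' → 93

88, -46, 13, 112, 193, 185, 32, 0, 105, 247, -235, 93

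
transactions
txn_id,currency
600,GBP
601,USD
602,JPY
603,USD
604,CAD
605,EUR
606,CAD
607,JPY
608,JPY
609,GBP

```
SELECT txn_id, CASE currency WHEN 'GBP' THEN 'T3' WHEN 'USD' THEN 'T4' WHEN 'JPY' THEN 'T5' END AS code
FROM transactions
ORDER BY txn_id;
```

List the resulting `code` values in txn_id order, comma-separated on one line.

txn_id=600: currency='GBP' → T3
txn_id=601: currency='USD' → T4
txn_id=602: currency='JPY' → T5
txn_id=603: currency='USD' → T4
txn_id=604: (no match → NULL) → NULL
txn_id=605: (no match → NULL) → NULL
txn_id=606: (no match → NULL) → NULL
txn_id=607: currency='JPY' → T5
txn_id=608: currency='JPY' → T5
txn_id=609: currency='GBP' → T3

T3, T4, T5, T4, NULL, NULL, NULL, T5, T5, T3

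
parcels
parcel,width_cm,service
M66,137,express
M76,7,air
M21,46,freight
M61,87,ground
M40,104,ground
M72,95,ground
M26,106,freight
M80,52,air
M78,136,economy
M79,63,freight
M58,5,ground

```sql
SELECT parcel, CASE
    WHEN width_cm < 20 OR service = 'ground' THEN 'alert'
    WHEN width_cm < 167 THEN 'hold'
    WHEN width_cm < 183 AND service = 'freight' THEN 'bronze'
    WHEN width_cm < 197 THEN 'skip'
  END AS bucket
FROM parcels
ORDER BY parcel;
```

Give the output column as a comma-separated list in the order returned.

parcel=M21: width_cm < 167 → hold
parcel=M26: width_cm < 167 → hold
parcel=M40: width_cm < 20 OR service = 'ground' → alert
parcel=M58: width_cm < 20 OR service = 'ground' → alert
parcel=M61: width_cm < 20 OR service = 'ground' → alert
parcel=M66: width_cm < 167 → hold
parcel=M72: width_cm < 20 OR service = 'ground' → alert
parcel=M76: width_cm < 20 OR service = 'ground' → alert
parcel=M78: width_cm < 167 → hold
parcel=M79: width_cm < 167 → hold
parcel=M80: width_cm < 167 → hold

hold, hold, alert, alert, alert, hold, alert, alert, hold, hold, hold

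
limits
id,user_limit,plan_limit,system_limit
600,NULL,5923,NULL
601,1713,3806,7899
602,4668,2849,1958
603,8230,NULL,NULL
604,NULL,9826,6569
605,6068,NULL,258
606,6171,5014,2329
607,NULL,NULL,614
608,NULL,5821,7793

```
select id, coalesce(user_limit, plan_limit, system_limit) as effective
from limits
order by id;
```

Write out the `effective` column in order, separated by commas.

id=600: user_limit=NULL, plan_limit=5923 → 5923
id=601: user_limit=1713 → 1713
id=602: user_limit=4668 → 4668
id=603: user_limit=8230 → 8230
id=604: user_limit=NULL, plan_limit=9826 → 9826
id=605: user_limit=6068 → 6068
id=606: user_limit=6171 → 6171
id=607: user_limit=NULL, plan_limit=NULL, system_limit=614 → 614
id=608: user_limit=NULL, plan_limit=5821 → 5821

5923, 1713, 4668, 8230, 9826, 6068, 6171, 614, 5821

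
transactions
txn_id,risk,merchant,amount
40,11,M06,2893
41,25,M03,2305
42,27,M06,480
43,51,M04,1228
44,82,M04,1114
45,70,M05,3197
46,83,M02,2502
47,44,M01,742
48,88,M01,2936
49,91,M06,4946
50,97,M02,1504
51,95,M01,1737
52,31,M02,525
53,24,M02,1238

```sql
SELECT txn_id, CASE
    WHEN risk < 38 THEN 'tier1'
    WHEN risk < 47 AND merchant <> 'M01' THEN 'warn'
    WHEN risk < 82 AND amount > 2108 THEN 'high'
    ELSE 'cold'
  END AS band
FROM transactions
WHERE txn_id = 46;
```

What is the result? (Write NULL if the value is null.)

cold

txn_id = 46: risk=83, merchant=M02, amount=2502.
risk < 38 → false
risk < 47 AND merchant <> 'M01' → false
risk < 82 AND amount > 2108 → false
No prior WHEN matched → ELSE → cold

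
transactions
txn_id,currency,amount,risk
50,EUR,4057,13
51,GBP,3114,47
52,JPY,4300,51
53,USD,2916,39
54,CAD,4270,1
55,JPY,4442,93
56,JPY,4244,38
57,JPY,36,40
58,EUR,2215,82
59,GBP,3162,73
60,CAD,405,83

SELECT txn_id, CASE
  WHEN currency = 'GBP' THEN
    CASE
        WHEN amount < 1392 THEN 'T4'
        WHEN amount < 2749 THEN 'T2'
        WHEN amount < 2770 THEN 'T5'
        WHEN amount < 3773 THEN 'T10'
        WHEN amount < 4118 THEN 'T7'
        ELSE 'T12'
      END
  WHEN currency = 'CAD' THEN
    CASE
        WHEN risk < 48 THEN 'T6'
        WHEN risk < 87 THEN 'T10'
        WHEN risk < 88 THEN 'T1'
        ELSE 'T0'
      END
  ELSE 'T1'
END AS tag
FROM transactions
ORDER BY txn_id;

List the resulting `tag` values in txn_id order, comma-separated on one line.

txn_id=50: currency='EUR' → outer ELSE → T1
txn_id=51: currency='GBP' → inner[amount < 3773] → T10
txn_id=52: currency='JPY' → outer ELSE → T1
txn_id=53: currency='USD' → outer ELSE → T1
txn_id=54: currency='CAD' → inner[risk < 48] → T6
txn_id=55: currency='JPY' → outer ELSE → T1
txn_id=56: currency='JPY' → outer ELSE → T1
txn_id=57: currency='JPY' → outer ELSE → T1
txn_id=58: currency='EUR' → outer ELSE → T1
txn_id=59: currency='GBP' → inner[amount < 3773] → T10
txn_id=60: currency='CAD' → inner[risk < 87] → T10

T1, T10, T1, T1, T6, T1, T1, T1, T1, T10, T10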